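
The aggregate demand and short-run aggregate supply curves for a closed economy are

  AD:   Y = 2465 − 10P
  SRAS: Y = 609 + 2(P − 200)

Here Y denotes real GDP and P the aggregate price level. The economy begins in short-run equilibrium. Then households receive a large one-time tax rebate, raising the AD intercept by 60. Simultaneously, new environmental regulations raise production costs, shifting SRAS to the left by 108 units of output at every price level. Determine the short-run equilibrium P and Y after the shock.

After both shocks: AD is Y = 2525 − 10P and SRAS is Y = 101 + 2P.
Setting them equal: 2424 = 12P, so P = 202.
Y = 2525 − 10·202 = 505.

P = 202, Y = 505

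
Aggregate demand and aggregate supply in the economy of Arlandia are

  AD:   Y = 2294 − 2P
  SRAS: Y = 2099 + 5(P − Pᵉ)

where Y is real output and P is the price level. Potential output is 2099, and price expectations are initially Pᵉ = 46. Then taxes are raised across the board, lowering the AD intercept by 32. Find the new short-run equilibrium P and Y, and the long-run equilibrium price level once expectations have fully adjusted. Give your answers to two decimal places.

Short run: P = 56.14, Y = 2149.71. Long run: P = 81.50.

AD shifts left: new AD is Y = 2262 − 2P. With Pᵉ = 46, SRAS is Y = 1869 + 5P.
Short run: 2262 − 2P = 1869 + 5P gives 393 = 7P, so P = 56.14 and Y = 2262 − 2P = 2149.71.
Y = 2149.71 is above potential 2099; expectations adjust and SRAS shifts left until Y = 2099.
Long run: on the new AD curve, 2099 = 2262 − 2P gives P = 81.50.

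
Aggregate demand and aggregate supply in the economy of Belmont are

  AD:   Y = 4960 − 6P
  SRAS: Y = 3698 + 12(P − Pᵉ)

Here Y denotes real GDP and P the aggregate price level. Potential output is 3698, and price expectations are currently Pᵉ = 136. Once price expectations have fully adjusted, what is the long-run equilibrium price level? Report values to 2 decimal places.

Short run: with Pᵉ = 136, SRAS is Y = 2066 + 12P. Setting AD = SRAS gives 2894 = 18P, so P = 160.78 and Y = 4960 − 6P = 3995.33.
Output 3995.33 is above potential 3698, so over time expected prices rise and SRAS shifts left until Y returns to 3698.
Long run: Y = 3698 on the AD curve gives 3698 = 4960 − 6P, so P = 210.33.

Long-run P = 210.33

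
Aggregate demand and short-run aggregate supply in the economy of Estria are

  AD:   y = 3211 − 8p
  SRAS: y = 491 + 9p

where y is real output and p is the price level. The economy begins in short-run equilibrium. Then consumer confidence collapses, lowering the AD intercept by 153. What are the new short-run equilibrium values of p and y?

This is a negative demand shock: AD shifts left.
New AD: y = 3058 − 8p.
Set AD = SRAS: 3058 − 8p = 491 + 9p, so 2567 = 17p and p = 151.
y = 3058 − 8·151 = 1850.

p = 151, y = 1850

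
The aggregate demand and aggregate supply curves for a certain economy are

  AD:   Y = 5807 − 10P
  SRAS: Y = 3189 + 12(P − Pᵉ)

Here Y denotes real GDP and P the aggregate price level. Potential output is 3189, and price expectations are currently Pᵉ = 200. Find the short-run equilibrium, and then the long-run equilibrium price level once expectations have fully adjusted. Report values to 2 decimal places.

Short run: P = 228.09, Y = 3526.09. Long run: P = 261.80.

Short run: with Pᵉ = 200, SRAS is Y = 789 + 12P. Setting AD = SRAS gives 5018 = 22P, so P = 228.09 and Y = 5807 − 10P = 3526.09.
Output 3526.09 is above potential 3189, so over time expected prices rise and SRAS shifts left until Y returns to 3189.
Long run: Y = 3189 on the AD curve gives 3189 = 5807 − 10P, so P = 261.80.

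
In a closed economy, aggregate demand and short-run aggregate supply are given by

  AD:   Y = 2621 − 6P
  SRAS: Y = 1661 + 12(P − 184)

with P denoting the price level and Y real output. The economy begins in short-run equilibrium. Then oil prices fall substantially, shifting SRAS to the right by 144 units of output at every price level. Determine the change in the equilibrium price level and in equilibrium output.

ΔP = -8, ΔY = +48

This is a positive supply shock: SRAS shifts right.
New SRAS: Y = 12P − 403.
Set AD = SRAS: 2621 − 6P = 12P − 403, so 3024 = 18P and P = 168.
Y = 2621 − 6·168 = 1613.
Initially P = 176, Y = 1565, so ΔP = -8 and ΔY = +48.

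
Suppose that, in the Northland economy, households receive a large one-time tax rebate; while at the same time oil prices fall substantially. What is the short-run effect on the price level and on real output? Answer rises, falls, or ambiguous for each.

Price level: ambiguous; output: rises

The first event is a positive demand shock: AD shifts right, which by itself pushes P up and Y up.
The second is a favourable supply shock: SRAS shifts right, which by itself pushes P down and Y up.
The two shocks push P in opposite directions, so the effect on P is ambiguous. Both shocks push Y up, so Y rises.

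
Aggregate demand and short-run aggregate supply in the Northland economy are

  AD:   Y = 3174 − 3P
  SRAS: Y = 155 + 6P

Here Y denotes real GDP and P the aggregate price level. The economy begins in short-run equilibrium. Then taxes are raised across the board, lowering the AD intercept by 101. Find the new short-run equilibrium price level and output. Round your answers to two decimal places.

This is a negative demand shock: AD shifts left.
New AD: Y = 3073 − 3P.
Set AD = SRAS: 3073 − 3P = 155 + 6P, so 2918 = 9P and P = 324.22.
Substituting into AD, Y = 2100.33.

P = 324.22, Y = 2100.33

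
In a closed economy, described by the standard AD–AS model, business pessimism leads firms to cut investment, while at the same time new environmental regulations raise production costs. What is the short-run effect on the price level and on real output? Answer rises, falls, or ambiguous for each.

The first event is a negative demand shock: AD shifts left, which by itself pushes P down and Y down.
The second is an adverse supply shock: SRAS shifts left, which by itself pushes P up and Y down.
The two shocks push P in opposite directions, so the effect on P is ambiguous. Both shocks push Y down, so Y falls.

Price level: ambiguous; output: falls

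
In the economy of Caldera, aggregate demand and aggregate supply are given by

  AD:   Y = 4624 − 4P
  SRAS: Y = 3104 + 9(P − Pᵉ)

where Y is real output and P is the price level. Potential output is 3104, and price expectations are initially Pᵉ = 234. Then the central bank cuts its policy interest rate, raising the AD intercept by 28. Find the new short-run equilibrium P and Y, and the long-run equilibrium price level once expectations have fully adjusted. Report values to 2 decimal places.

AD shifts right: new AD is Y = 4652 − 4P. With Pᵉ = 234, SRAS is Y = 998 + 9P.
Short run: 4652 − 4P = 998 + 9P gives 3654 = 13P, so P = 281.08 and Y = 4652 − 4P = 3527.69.
Y = 3527.69 is above potential 3104; expectations adjust and SRAS shifts left until Y = 3104.
Long run: on the new AD curve, 3104 = 4652 − 4P gives P = 387.00.

Short run: P = 281.08, Y = 3527.69. Long run: P = 387.00.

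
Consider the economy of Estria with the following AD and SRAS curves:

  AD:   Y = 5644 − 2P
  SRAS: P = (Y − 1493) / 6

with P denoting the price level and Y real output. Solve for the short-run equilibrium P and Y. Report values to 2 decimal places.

Rearrange SRAS to Y = 1493 + 6P.
Set AD = SRAS: 5644 − 2P = 1493 + 6P, so 4151 = 8P and P = 518.88.
Substituting into AD, Y = 5644 − 2P = 4606.25.

P = 518.88, Y = 4606.25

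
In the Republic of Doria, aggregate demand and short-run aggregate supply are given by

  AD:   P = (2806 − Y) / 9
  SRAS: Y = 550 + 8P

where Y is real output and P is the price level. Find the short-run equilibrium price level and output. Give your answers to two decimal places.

Rearrange AD to Y = 2806 − 9P.
Set AD = SRAS: 2806 − 9P = 550 + 8P, so 2256 = 17P and P = 132.71.
Substituting into AD, Y = 2806 − 9P = 1611.65.

P = 132.71, Y = 1611.65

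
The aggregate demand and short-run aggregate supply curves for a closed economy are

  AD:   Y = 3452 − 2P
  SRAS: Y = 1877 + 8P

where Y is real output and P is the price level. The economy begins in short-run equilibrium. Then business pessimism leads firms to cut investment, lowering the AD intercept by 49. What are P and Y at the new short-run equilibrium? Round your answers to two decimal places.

This is a negative demand shock: AD shifts left.
New AD: Y = 3403 − 2P.
Set AD = SRAS: 3403 − 2P = 1877 + 8P, so 1526 = 10P and P = 152.60.
Substituting into AD, Y = 3097.80.

P = 152.60, Y = 3097.80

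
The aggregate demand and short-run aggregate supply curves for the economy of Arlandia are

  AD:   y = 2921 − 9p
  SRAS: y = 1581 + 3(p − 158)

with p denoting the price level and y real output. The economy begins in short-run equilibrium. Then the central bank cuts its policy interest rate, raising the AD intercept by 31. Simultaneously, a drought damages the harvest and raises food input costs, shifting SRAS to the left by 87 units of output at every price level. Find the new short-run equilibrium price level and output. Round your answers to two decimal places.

p = 161.00, y = 1503.00

After both shocks: AD is y = 2952 − 9p and SRAS is y = 1020 + 3p.
Setting them equal: 1932 = 12p, so p = 161.00.
Substituting into AD, y = 1503.00.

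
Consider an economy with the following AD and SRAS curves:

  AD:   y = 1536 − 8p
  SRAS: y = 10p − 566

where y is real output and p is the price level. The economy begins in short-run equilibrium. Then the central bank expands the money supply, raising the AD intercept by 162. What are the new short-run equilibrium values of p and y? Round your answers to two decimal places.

This is a positive demand shock: AD shifts right.
New AD: y = 1698 − 8p.
Set AD = SRAS: 1698 − 8p = 10p − 566, so 2264 = 18p and p = 125.78.
Substituting into AD, y = 691.78.

p = 125.78, y = 691.78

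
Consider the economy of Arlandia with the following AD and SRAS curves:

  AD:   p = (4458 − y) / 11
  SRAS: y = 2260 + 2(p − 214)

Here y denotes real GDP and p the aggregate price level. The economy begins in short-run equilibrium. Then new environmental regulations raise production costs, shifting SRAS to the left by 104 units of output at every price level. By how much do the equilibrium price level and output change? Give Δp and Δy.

Δp = +8, Δy = -88

This is a negative supply shock: SRAS shifts left.
New SRAS: y = 1728 + 2p.
Set AD = SRAS: 4458 − 11p = 1728 + 2p, so 2730 = 13p and p = 210.
y = 4458 − 11·210 = 2148.
Initially p = 202, y = 2236, so Δp = +8 and Δy = -88.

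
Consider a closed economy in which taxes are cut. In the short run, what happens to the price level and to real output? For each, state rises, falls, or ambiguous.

Price level: rises; output: rises

This is a positive demand shock: AD shifts right.
Moving along the upward-sloping SRAS curve, P rises and Y rises.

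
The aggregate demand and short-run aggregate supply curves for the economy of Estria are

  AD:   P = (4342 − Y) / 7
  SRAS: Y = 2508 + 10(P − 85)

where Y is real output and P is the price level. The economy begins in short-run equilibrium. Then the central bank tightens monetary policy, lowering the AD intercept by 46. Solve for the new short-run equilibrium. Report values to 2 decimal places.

P = 155.18, Y = 3209.76

This is a negative demand shock: AD shifts left.
New AD: Y = 4296 − 7P.
SRAS can be written Y = 1658 + 10P.
Set AD = SRAS: 4296 − 7P = 1658 + 10P, so 2638 = 17P and P = 155.18.
Substituting into AD, Y = 3209.76.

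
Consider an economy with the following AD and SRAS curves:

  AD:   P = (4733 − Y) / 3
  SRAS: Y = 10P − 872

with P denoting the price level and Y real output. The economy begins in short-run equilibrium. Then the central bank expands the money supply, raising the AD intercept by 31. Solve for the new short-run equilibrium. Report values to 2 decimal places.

P = 433.54, Y = 3463.38

This is a positive demand shock: AD shifts right.
New AD: Y = 4764 − 3P.
Set AD = SRAS: 4764 − 3P = 10P − 872, so 5636 = 13P and P = 433.54.
Substituting into AD, Y = 3463.38.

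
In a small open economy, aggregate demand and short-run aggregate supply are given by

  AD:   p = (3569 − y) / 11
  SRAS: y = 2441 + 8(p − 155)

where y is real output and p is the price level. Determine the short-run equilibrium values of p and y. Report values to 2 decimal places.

Write SRAS as y = 2441 + 8p − 1240 = 1201 + 8p.
Rearrange AD to y = 3569 − 11p.
Set AD = SRAS: 3569 − 11p = 1201 + 8p, so 2368 = 19p and p = 124.63.
Substituting into AD, y = 3569 − 11p = 2198.05.

p = 124.63, y = 2198.05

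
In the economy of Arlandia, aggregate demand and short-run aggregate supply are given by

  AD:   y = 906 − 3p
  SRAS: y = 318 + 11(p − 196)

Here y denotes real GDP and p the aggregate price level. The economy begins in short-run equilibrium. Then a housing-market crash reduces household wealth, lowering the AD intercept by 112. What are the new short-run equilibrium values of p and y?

p = 188, y = 230

This is a negative demand shock: AD shifts left.
New AD: y = 794 − 3p.
SRAS can be written y = 11p − 1838.
Set AD = SRAS: 794 − 3p = 11p − 1838, so 2632 = 14p and p = 188.
y = 794 − 3·188 = 230.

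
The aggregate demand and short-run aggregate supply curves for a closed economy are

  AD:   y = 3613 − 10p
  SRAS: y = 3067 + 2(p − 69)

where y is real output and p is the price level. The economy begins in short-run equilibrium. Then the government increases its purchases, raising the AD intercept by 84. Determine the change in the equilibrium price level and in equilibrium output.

Δp = +7, Δy = +14

This is a positive demand shock: AD shifts right.
New AD: y = 3697 − 10p.
SRAS can be written y = 2929 + 2p.
Set AD = SRAS: 3697 − 10p = 2929 + 2p, so 768 = 12p and p = 64.
y = 3697 − 10·64 = 3057.
Initially p = 57, y = 3043, so Δp = +7 and Δy = +14.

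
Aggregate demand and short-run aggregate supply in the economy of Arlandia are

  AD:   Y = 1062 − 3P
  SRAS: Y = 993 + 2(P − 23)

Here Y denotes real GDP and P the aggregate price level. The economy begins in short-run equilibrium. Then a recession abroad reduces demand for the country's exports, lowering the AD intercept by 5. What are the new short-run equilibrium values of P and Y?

P = 22, Y = 991

This is a negative demand shock: AD shifts left.
New AD: Y = 1057 − 3P.
SRAS can be written Y = 947 + 2P.
Set AD = SRAS: 1057 − 3P = 947 + 2P, so 110 = 5P and P = 22.
Y = 1057 − 3·22 = 991.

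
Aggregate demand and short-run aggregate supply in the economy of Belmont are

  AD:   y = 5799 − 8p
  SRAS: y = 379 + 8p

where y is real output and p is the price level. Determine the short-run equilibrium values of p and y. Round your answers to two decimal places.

p = 338.75, y = 3089.00

Set AD = SRAS: 5799 − 8p = 379 + 8p, so 5420 = 16p and p = 338.75.
Substituting into AD, y = 5799 − 8p = 3089.00.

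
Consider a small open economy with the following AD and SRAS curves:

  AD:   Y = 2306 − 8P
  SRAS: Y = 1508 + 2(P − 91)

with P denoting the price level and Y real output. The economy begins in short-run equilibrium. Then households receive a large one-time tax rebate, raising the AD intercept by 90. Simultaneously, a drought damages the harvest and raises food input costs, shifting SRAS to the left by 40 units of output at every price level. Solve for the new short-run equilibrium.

P = 111, Y = 1508

After both shocks: AD is Y = 2396 − 8P and SRAS is Y = 1286 + 2P.
Setting them equal: 1110 = 10P, so P = 111.
Y = 2396 − 8·111 = 1508.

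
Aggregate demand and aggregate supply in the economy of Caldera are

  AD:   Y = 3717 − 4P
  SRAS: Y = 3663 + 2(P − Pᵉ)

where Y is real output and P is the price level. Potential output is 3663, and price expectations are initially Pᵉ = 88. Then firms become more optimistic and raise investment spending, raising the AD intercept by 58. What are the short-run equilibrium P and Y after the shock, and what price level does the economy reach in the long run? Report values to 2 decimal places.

Short run: P = 48.00, Y = 3583.00. Long run: P = 28.00.

AD shifts right: new AD is Y = 3775 − 4P. With Pᵉ = 88, SRAS is Y = 3487 + 2P.
Short run: 3775 − 4P = 3487 + 2P gives 288 = 6P, so P = 48.00 and Y = 3775 − 4P = 3583.00.
Y = 3583.00 is below potential 3663; expectations adjust and SRAS shifts right until Y = 3663.
Long run: on the new AD curve, 3663 = 3775 − 4P gives P = 28.00.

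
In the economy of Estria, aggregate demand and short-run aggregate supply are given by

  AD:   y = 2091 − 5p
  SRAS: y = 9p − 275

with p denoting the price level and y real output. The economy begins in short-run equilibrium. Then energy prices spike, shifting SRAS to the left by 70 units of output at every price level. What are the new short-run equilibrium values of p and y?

This is a negative supply shock: SRAS shifts left.
New SRAS: y = 9p − 345.
Set AD = SRAS: 2091 − 5p = 9p − 345, so 2436 = 14p and p = 174.
y = 2091 − 5·174 = 1221.

p = 174, y = 1221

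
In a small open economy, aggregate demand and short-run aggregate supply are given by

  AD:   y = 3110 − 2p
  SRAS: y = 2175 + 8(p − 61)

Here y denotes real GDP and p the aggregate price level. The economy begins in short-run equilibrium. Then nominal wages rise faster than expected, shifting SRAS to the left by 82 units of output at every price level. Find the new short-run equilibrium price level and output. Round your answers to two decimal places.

p = 150.50, y = 2809.00

This is a negative supply shock: SRAS shifts left.
New SRAS: y = 1605 + 8p.
Set AD = SRAS: 3110 − 2p = 1605 + 8p, so 1505 = 10p and p = 150.50.
Substituting into AD, y = 2809.00.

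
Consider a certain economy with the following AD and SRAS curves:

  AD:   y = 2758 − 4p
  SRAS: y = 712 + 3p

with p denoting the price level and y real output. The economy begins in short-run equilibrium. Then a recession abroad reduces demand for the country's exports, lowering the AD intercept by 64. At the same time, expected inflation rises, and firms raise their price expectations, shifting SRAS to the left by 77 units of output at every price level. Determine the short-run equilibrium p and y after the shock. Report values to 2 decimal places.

After both shocks: AD is y = 2694 − 4p and SRAS is y = 635 + 3p.
Setting them equal: 2059 = 7p, so p = 294.14.
Substituting into AD, y = 1517.43.

p = 294.14, y = 1517.43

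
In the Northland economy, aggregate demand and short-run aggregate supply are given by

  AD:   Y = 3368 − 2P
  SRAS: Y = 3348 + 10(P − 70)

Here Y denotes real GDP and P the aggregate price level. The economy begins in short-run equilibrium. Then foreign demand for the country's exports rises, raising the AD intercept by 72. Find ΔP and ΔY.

ΔP = +6, ΔY = +60

This is a positive demand shock: AD shifts right.
New AD: Y = 3440 − 2P.
SRAS can be written Y = 2648 + 10P.
Set AD = SRAS: 3440 − 2P = 2648 + 10P, so 792 = 12P and P = 66.
Y = 3440 − 2·66 = 3308.
Initially P = 60, Y = 3248, so ΔP = +6 and ΔY = +60.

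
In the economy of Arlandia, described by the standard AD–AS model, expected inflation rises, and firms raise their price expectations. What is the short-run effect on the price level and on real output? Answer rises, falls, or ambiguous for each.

Price level: rises; output: falls

This is an adverse supply shock: SRAS shifts left.
Moving along the downward-sloping AD curve, P rises and Y falls.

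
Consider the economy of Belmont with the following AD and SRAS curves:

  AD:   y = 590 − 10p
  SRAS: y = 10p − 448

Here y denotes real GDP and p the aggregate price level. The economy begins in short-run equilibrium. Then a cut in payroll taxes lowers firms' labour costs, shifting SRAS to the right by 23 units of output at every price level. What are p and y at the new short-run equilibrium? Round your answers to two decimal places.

This is a positive supply shock: SRAS shifts right.
New SRAS: y = 10p − 425.
Set AD = SRAS: 590 − 10p = 10p − 425, so 1015 = 20p and p = 50.75.
Substituting into AD, y = 82.50.

p = 50.75, y = 82.50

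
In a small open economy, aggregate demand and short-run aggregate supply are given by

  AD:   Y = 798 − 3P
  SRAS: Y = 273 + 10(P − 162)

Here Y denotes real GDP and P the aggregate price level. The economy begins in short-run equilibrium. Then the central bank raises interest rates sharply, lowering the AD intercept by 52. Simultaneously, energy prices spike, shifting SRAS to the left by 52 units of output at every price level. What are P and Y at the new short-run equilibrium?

P = 165, Y = 251

After both shocks: AD is Y = 746 − 3P and SRAS is Y = 10P − 1399.
Setting them equal: 2145 = 13P, so P = 165.
Y = 746 − 3·165 = 251.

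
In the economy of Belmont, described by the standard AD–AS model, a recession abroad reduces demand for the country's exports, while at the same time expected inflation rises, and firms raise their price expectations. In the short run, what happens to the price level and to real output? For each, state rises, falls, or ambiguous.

The first event is a negative demand shock: AD shifts left, which by itself pushes P down and Y down.
The second is an adverse supply shock: SRAS shifts left, which by itself pushes P up and Y down.
The two shocks push P in opposite directions, so the effect on P is ambiguous. Both shocks push Y down, so Y falls.

Price level: ambiguous; output: falls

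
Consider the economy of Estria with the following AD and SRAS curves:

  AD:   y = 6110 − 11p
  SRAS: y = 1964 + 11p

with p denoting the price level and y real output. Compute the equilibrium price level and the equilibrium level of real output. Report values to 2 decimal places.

Set AD = SRAS: 6110 − 11p = 1964 + 11p, so 4146 = 22p and p = 188.45.
Substituting into AD, y = 6110 − 11p = 4037.00.

p = 188.45, y = 4037.00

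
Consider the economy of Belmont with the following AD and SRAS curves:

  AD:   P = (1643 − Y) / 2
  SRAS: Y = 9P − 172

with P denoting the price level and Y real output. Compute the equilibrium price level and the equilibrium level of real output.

P = 165, Y = 1313

Rearrange AD to Y = 1643 − 2P.
Set AD = SRAS: 1643 − 2P = 9P − 172, so 1815 = 11P and P = 165.
Then Y = 1643 − 2·165 = 1313.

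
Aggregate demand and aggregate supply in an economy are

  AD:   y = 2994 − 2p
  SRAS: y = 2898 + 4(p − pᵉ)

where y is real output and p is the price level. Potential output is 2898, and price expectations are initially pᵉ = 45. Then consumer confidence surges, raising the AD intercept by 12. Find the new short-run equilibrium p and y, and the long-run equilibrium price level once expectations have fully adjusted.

Short run: p = 48, y = 2910. Long run: p = 54.

AD shifts right: new AD is y = 3006 − 2p. With pᵉ = 45, SRAS is y = 2718 + 4p.
Short run: 3006 − 2p = 2718 + 4p gives 288 = 6p, so p = 48 and y = 3006 − 2·48 = 2910.
y = 2910 is above potential 2898; expectations adjust and SRAS shifts left until y = 2898.
Long run: on the new AD curve, 2898 = 3006 − 2p gives p = 54.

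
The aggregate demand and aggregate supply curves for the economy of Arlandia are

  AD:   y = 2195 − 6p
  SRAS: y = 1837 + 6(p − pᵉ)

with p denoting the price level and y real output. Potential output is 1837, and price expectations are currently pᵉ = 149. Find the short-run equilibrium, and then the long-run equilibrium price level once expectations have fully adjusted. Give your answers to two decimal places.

Short run: p = 104.33, y = 1569.00. Long run: p = 59.67.

Short run: with pᵉ = 149, SRAS is y = 943 + 6p. Setting AD = SRAS gives 1252 = 12p, so p = 104.33 and y = 2195 − 6p = 1569.00.
Output 1569.00 is below potential 1837, so over time expected prices fall and SRAS shifts right until y returns to 1837.
Long run: y = 1837 on the AD curve gives 1837 = 2195 − 6p, so p = 59.67.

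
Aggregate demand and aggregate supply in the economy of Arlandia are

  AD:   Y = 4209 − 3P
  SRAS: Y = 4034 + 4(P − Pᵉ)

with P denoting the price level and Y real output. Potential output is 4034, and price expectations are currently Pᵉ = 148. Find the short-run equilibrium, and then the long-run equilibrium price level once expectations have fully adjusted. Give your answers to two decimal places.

Short run: with Pᵉ = 148, SRAS is Y = 3442 + 4P. Setting AD = SRAS gives 767 = 7P, so P = 109.57 and Y = 4209 − 3P = 3880.29.
Output 3880.29 is below potential 4034, so over time expected prices fall and SRAS shifts right until Y returns to 4034.
Long run: Y = 4034 on the AD curve gives 4034 = 4209 − 3P, so P = 58.33.

Short run: P = 109.57, Y = 3880.29. Long run: P = 58.33.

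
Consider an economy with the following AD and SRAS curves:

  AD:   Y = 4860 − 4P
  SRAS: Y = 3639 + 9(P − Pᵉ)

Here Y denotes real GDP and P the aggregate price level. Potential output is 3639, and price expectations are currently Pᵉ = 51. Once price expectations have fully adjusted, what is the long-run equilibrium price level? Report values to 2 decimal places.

Short run: with Pᵉ = 51, SRAS is Y = 3180 + 9P. Setting AD = SRAS gives 1680 = 13P, so P = 129.23 and Y = 4860 − 4P = 4343.08.
Output 4343.08 is above potential 3639, so over time expected prices rise and SRAS shifts left until Y returns to 3639.
Long run: Y = 3639 on the AD curve gives 3639 = 4860 − 4P, so P = 305.25.

Long-run P = 305.25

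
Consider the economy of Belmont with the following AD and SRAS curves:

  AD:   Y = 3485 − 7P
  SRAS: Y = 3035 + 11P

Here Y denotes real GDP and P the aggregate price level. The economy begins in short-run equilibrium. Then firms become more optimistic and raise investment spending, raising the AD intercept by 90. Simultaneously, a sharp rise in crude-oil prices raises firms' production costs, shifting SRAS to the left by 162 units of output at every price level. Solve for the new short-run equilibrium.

After both shocks: AD is Y = 3575 − 7P and SRAS is Y = 2873 + 11P.
Setting them equal: 702 = 18P, so P = 39.
Y = 3575 − 7·39 = 3302.

P = 39, Y = 3302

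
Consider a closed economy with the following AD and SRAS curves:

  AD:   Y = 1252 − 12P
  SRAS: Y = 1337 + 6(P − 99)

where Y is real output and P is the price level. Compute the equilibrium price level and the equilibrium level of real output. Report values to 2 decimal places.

Write SRAS as Y = 1337 + 6P − 594 = 743 + 6P.
Set AD = SRAS: 1252 − 12P = 743 + 6P, so 509 = 18P and P = 28.28.
Substituting into AD, Y = 1252 − 12P = 912.67.

P = 28.28, Y = 912.67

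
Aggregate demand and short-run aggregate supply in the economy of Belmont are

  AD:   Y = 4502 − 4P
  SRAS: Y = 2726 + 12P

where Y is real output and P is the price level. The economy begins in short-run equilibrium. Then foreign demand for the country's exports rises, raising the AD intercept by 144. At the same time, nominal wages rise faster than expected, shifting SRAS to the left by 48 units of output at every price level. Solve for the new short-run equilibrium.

P = 123, Y = 4154

After both shocks: AD is Y = 4646 − 4P and SRAS is Y = 2678 + 12P.
Setting them equal: 1968 = 16P, so P = 123.
Y = 4646 − 4·123 = 4154.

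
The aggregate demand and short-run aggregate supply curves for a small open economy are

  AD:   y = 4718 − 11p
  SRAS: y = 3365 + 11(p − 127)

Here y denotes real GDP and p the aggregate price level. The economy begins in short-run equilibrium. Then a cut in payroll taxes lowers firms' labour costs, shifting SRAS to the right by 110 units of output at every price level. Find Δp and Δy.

This is a positive supply shock: SRAS shifts right.
New SRAS: y = 2078 + 11p.
Set AD = SRAS: 4718 − 11p = 2078 + 11p, so 2640 = 22p and p = 120.
y = 4718 − 11·120 = 3398.
Initially p = 125, y = 3343, so Δp = -5 and Δy = +55.

Δp = -5, Δy = +55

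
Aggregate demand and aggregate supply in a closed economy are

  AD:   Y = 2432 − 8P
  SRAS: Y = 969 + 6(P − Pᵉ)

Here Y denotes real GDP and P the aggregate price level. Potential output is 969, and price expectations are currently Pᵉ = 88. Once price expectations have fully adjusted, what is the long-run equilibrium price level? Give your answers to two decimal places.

Long-run P = 182.88

Short run: with Pᵉ = 88, SRAS is Y = 441 + 6P. Setting AD = SRAS gives 1991 = 14P, so P = 142.21 and Y = 2432 − 8P = 1294.29.
Output 1294.29 is above potential 969, so over time expected prices rise and SRAS shifts left until Y returns to 969.
Long run: Y = 969 on the AD curve gives 969 = 2432 − 8P, so P = 182.88.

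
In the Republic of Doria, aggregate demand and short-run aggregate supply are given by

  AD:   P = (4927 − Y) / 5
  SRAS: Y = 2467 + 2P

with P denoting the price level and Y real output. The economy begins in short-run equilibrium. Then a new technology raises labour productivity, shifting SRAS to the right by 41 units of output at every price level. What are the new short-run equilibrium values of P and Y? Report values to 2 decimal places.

P = 345.57, Y = 3199.14

This is a positive supply shock: SRAS shifts right.
New SRAS: Y = 2508 + 2P.
Set AD = SRAS: 4927 − 5P = 2508 + 2P, so 2419 = 7P and P = 345.57.
Substituting into AD, Y = 3199.14.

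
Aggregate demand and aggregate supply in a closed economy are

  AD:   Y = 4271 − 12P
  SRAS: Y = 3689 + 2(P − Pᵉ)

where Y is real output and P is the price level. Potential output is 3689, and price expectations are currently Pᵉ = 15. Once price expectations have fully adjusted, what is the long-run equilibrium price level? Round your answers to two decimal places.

Short run: with Pᵉ = 15, SRAS is Y = 3659 + 2P. Setting AD = SRAS gives 612 = 14P, so P = 43.71 and Y = 4271 − 12P = 3746.43.
Output 3746.43 is above potential 3689, so over time expected prices rise and SRAS shifts left until Y returns to 3689.
Long run: Y = 3689 on the AD curve gives 3689 = 4271 − 12P, so P = 48.50.

Long-run P = 48.50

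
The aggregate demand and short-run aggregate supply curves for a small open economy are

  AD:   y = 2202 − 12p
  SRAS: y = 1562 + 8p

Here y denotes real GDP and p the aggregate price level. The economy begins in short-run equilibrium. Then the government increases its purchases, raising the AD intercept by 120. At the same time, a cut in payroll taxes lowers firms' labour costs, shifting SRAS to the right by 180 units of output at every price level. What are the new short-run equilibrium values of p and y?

After both shocks: AD is y = 2322 − 12p and SRAS is y = 1742 + 8p.
Setting them equal: 580 = 20p, so p = 29.
y = 2322 − 12·29 = 1974.

p = 29, y = 1974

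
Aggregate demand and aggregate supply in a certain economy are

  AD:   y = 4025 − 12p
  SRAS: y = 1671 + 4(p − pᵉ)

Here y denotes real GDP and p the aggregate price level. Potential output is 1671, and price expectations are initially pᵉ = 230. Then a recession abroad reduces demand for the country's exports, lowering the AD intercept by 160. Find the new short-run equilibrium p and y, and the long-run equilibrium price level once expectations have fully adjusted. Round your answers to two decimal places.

AD shifts left: new AD is y = 3865 − 12p. With pᵉ = 230, SRAS is y = 751 + 4p.
Short run: 3865 − 12p = 751 + 4p gives 3114 = 16p, so p = 194.63 and y = 3865 − 12p = 1529.50.
y = 1529.50 is below potential 1671; expectations adjust and SRAS shifts right until y = 1671.
Long run: on the new AD curve, 1671 = 3865 − 12p gives p = 182.83.

Short run: p = 194.63, y = 1529.50. Long run: p = 182.83.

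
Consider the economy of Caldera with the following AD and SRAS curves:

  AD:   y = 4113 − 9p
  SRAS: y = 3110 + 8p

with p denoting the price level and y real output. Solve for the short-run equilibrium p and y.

p = 59, y = 3582

Set AD = SRAS: 4113 − 9p = 3110 + 8p, so 1003 = 17p and p = 59.
Then y = 4113 − 9·59 = 3582.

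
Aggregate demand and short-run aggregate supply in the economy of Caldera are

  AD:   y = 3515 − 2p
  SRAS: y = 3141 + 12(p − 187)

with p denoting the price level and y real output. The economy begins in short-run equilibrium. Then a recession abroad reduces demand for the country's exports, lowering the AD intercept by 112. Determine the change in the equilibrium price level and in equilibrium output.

This is a negative demand shock: AD shifts left.
New AD: y = 3403 − 2p.
SRAS can be written y = 897 + 12p.
Set AD = SRAS: 3403 − 2p = 897 + 12p, so 2506 = 14p and p = 179.
y = 3403 − 2·179 = 3045.
Initially p = 187, y = 3141, so Δp = -8 and Δy = -96.

Δp = -8, Δy = -96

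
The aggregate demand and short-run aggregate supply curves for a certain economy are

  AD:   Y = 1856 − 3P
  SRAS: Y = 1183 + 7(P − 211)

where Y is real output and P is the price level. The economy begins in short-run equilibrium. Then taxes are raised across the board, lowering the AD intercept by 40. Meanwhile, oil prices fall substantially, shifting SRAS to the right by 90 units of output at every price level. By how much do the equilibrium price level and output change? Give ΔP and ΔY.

After both shocks: AD is Y = 1816 − 3P and SRAS is Y = 7P − 204.
Setting them equal: 2020 = 10P, so P = 202.
Y = 1816 − 3·202 = 1210.
Initially P = 215, Y = 1211, so ΔP = -13 and ΔY = -1.

ΔP = -13, ΔY = -1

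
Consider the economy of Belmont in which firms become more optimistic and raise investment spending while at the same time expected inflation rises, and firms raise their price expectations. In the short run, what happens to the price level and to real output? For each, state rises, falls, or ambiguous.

Price level: rises; output: ambiguous

The first event is a positive demand shock: AD shifts right, which by itself pushes P up and Y up.
The second is an adverse supply shock: SRAS shifts left, which by itself pushes P up and Y down.
Both shocks push P up, so P rises. The two shocks push Y in opposite directions, so the effect on Y is ambiguous.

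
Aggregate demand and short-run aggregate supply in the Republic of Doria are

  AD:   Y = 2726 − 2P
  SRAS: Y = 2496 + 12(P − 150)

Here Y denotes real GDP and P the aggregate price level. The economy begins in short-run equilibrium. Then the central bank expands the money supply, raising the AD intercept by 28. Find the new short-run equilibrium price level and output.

This is a positive demand shock: AD shifts right.
New AD: Y = 2754 − 2P.
SRAS can be written Y = 696 + 12P.
Set AD = SRAS: 2754 − 2P = 696 + 12P, so 2058 = 14P and P = 147.
Y = 2754 − 2·147 = 2460.

P = 147, Y = 2460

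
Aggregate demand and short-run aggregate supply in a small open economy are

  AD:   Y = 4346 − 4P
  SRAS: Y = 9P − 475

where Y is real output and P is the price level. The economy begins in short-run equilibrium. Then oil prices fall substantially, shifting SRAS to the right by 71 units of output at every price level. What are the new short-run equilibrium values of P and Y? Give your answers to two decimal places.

This is a positive supply shock: SRAS shifts right.
New SRAS: Y = 9P − 404.
Set AD = SRAS: 4346 − 4P = 9P − 404, so 4750 = 13P and P = 365.38.
Substituting into AD, Y = 2884.46.

P = 365.38, Y = 2884.46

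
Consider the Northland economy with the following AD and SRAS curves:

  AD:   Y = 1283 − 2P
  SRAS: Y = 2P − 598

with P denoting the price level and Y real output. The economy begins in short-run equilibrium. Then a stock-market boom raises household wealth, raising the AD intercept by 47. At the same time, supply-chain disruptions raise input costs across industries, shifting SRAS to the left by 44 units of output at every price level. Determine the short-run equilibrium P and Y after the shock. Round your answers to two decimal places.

P = 493.00, Y = 344.00

After both shocks: AD is Y = 1330 − 2P and SRAS is Y = 2P − 642.
Setting them equal: 1972 = 4P, so P = 493.00.
Substituting into AD, Y = 344.00.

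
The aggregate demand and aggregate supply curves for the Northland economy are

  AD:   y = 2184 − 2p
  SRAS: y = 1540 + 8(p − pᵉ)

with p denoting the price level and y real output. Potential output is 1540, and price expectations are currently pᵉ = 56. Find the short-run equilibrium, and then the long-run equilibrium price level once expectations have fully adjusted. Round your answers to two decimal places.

Short run: p = 109.20, y = 1965.60. Long run: p = 322.00.

Short run: with pᵉ = 56, SRAS is y = 1092 + 8p. Setting AD = SRAS gives 1092 = 10p, so p = 109.20 and y = 2184 − 2p = 1965.60.
Output 1965.60 is above potential 1540, so over time expected prices rise and SRAS shifts left until y returns to 1540.
Long run: y = 1540 on the AD curve gives 1540 = 2184 − 2p, so p = 322.00.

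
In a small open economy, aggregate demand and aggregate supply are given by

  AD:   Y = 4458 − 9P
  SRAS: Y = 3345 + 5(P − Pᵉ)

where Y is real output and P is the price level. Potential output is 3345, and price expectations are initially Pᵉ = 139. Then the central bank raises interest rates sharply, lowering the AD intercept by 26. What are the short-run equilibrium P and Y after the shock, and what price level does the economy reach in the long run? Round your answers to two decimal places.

AD shifts left: new AD is Y = 4432 − 9P. With Pᵉ = 139, SRAS is Y = 2650 + 5P.
Short run: 4432 − 9P = 2650 + 5P gives 1782 = 14P, so P = 127.29 and Y = 4432 − 9P = 3286.43.
Y = 3286.43 is below potential 3345; expectations adjust and SRAS shifts right until Y = 3345.
Long run: on the new AD curve, 3345 = 4432 − 9P gives P = 120.78.

Short run: P = 127.29, Y = 3286.43. Long run: P = 120.78.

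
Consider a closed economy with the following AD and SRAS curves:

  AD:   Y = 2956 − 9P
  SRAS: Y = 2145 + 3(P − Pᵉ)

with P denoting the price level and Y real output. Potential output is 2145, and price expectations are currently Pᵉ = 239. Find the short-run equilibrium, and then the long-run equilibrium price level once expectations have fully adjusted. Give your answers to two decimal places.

Short run: with Pᵉ = 239, SRAS is Y = 1428 + 3P. Setting AD = SRAS gives 1528 = 12P, so P = 127.33 and Y = 2956 − 9P = 1810.00.
Output 1810.00 is below potential 2145, so over time expected prices fall and SRAS shifts right until Y returns to 2145.
Long run: Y = 2145 on the AD curve gives 2145 = 2956 − 9P, so P = 90.11.

Short run: P = 127.33, Y = 1810.00. Long run: P = 90.11.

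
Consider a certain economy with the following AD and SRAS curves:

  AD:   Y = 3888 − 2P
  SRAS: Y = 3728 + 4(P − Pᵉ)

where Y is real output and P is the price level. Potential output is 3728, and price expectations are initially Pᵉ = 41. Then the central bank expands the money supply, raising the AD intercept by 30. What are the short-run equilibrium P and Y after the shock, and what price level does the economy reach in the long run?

Short run: P = 59, Y = 3800. Long run: P = 95.

AD shifts right: new AD is Y = 3918 − 2P. With Pᵉ = 41, SRAS is Y = 3564 + 4P.
Short run: 3918 − 2P = 3564 + 4P gives 354 = 6P, so P = 59 and Y = 3918 − 2·59 = 3800.
Y = 3800 is above potential 3728; expectations adjust and SRAS shifts left until Y = 3728.
Long run: on the new AD curve, 3728 = 3918 − 2P gives P = 95.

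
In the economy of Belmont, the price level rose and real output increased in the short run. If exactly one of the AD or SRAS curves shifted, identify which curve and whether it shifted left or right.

P rose and Y rose. An AD shift moves P and Y in the same direction; an SRAS shift moves them in opposite directions.
Here P and Y moved in the same direction, so the AD curve shifted.
Since Y rose, AD shifted right.

AD shifted right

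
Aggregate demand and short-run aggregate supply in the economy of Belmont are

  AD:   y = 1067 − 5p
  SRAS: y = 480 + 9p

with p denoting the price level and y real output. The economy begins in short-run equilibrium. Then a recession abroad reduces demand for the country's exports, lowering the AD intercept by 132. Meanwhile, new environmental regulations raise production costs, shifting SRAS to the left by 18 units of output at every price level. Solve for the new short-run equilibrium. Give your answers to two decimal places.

p = 33.79, y = 766.07

After both shocks: AD is y = 935 − 5p and SRAS is y = 462 + 9p.
Setting them equal: 473 = 14p, so p = 33.79.
Substituting into AD, y = 766.07.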